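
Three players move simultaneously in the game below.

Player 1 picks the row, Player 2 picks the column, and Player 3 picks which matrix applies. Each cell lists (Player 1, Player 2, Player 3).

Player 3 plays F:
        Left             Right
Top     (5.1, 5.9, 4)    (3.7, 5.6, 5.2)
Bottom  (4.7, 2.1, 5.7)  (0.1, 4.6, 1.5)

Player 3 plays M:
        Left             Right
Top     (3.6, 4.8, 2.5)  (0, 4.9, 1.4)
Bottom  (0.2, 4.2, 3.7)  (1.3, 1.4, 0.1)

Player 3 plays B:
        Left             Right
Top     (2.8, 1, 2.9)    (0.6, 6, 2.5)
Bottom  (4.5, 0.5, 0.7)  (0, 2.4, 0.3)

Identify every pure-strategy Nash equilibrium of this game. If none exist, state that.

For each strategy profile, look for a profitable unilateral deviation.
(Top, Left, F): Player 1 gets 5.1, best alternative 4.7; Player 2 gets 5.9, best alternative 5.6; Player 3 gets 4, best alternative 2.9. No profitable deviation — NE.
(Top, Left, M): Player 2 can switch to Right (4.8 → 4.9). Not NE.
(Top, Left, B): Player 1 can switch to Bottom (2.8 → 4.5). Not NE.
(Top, Right, F): Player 2 can switch to Left (5.6 → 5.9). Not NE.
(Top, Right, M): Player 1 can switch to Bottom (0 → 1.3). Not NE.
(Top, Right, B): Player 3 can switch to F (2.5 → 5.2). Not NE.
(Bottom, Left, F): Player 1 can switch to Top (4.7 → 5.1). Not NE.
(The remaining 5 profiles each have a profitable deviation by the same check.)

Pure NE: (Top, Left, F)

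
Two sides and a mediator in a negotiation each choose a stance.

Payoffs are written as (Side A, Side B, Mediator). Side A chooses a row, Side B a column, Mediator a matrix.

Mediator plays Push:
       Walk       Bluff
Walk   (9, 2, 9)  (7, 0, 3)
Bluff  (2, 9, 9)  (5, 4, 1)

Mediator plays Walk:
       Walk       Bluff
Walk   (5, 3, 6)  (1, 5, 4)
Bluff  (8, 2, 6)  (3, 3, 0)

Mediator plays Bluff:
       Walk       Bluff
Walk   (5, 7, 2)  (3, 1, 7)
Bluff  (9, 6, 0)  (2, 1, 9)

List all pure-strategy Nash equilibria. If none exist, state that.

Pure NE: (Walk, Walk, Push)

For each player, find the best response to each opponent profile; mutual best responses are the pure NE.
Side A against (Walk, Push): payoffs 9, 2 → best response Walk.
Side A against (Walk, Walk): payoffs 5, 8 → best response Bluff.
Side A against (Walk, Bluff): payoffs 5, 9 → best response Bluff.
Side A against (Bluff, Push): payoffs 7, 5 → best response Walk.
Side A against (Bluff, Walk): payoffs 1, 3 → best response Bluff.
Side A against (Bluff, Bluff): payoffs 3, 2 → best response Walk.
Side B against (Walk, Push): payoffs 2, 0 → best response Walk.
Side B against (Walk, Walk): payoffs 3, 5 → best response Bluff.
Side B against (Walk, Bluff): payoffs 7, 1 → best response Walk.
Side B against (Bluff, Push): payoffs 9, 4 → best response Walk.
Side B against (Bluff, Walk): payoffs 2, 3 → best response Bluff.
Side B against (Bluff, Bluff): payoffs 6, 1 → best response Walk.
Mediator against (Walk, Walk): payoffs 9, 6, 2 → best response Push.
Mediator against (Walk, Bluff): payoffs 3, 4, 7 → best response Bluff.
Mediator against (Bluff, Walk): payoffs 9, 6, 0 → best response Push.
Mediator against (Bluff, Bluff): payoffs 1, 0, 9 → best response Bluff.
Mutual best responses: (Walk, Walk, Push).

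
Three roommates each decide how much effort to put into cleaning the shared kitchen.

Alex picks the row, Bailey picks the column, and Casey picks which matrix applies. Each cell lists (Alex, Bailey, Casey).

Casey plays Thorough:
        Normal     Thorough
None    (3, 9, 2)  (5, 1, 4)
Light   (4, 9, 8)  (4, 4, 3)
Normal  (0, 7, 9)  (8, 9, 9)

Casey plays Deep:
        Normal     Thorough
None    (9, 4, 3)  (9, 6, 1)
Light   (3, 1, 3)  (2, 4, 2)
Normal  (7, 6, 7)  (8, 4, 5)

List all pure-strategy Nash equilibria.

The pure Nash equilibria are (Light, Normal, Thorough) and (Normal, Thorough, Thorough).

Mark each player's best response to every combination of opponents' strategies; a profile where every player is best-responding is a pure Nash equilibrium.
Alex against (Normal, Thorough): payoffs 3, 4, 0 → best response Light.
Alex against (Normal, Deep): payoffs 9, 3, 7 → best response None.
Alex against (Thorough, Thorough): payoffs 5, 4, 8 → best response Normal.
Alex against (Thorough, Deep): payoffs 9, 2, 8 → best response None.
Bailey against (None, Thorough): payoffs 9, 1 → best response Normal.
Bailey against (None, Deep): payoffs 4, 6 → best response Thorough.
Bailey against (Light, Thorough): payoffs 9, 4 → best response Normal.
Bailey against (Light, Deep): payoffs 1, 4 → best response Thorough.
Bailey against (Normal, Thorough): payoffs 7, 9 → best response Thorough.
Bailey against (Normal, Deep): payoffs 6, 4 → best response Normal.
Casey against (None, Normal): payoffs 2, 3 → best response Deep.
Casey against (None, Thorough): payoffs 4, 1 → best response Thorough.
Casey against (Light, Normal): payoffs 8, 3 → best response Thorough.
Casey against (Light, Thorough): payoffs 3, 2 → best response Thorough.
Casey against (Normal, Normal): payoffs 9, 7 → best response Thorough.
Casey against (Normal, Thorough): payoffs 9, 5 → best response Thorough.
Mutual best responses: (Light, Normal, Thorough); (Normal, Thorough, Thorough).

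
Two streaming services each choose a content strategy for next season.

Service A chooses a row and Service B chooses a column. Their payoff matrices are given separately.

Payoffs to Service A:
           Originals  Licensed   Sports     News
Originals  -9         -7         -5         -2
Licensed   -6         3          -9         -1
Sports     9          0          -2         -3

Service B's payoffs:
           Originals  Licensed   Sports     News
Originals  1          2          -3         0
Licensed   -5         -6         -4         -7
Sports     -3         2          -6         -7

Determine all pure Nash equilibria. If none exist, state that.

For each strategy profile, look for a profitable unilateral deviation.
(Originals, Originals): Service A can switch to Licensed (-9 → -6). Not NE.
(Originals, Licensed): Service A can switch to Licensed (-7 → 3). Not NE.
(Originals, Sports): Service A can switch to Sports (-5 → -2). Not NE.
(Originals, News): Service A can switch to Licensed (-2 → -1). Not NE.
(Licensed, Originals): Service A can switch to Sports (-6 → 9). Not NE.
(Licensed, Licensed): Service B can switch to Originals (-6 → -5). Not NE.
(Licensed, Sports): Service A can switch to Originals (-9 → -5). Not NE.
(Licensed, News): Service B can switch to Originals (-7 → -5). Not NE.
(Sports, Originals): Service B can switch to Licensed (-3 → 2). Not NE.
(Sports, Licensed): Service A can switch to Licensed (0 → 3). Not NE.
(The remaining 2 profiles each have a profitable deviation by the same check.)

none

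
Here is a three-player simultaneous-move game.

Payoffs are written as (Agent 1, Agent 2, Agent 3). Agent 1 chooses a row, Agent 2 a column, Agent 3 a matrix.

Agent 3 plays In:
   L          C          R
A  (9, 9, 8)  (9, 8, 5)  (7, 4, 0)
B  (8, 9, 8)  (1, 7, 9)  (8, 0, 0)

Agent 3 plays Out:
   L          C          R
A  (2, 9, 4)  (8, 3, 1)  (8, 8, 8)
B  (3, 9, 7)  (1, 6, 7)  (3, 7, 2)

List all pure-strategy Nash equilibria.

Pure NE: (A, L, In)

Agent 1 against (L, In): payoffs 9, 8 → best response A.
Agent 1 against (L, Out): payoffs 2, 3 → best response B.
Agent 1 against (C, In): payoffs 9, 1 → best response A.
Agent 1 against (C, Out): payoffs 8, 1 → best response A.
Agent 1 against (R, In): payoffs 7, 8 → best response B.
Agent 1 against (R, Out): payoffs 8, 3 → best response A.
Agent 2 against (A, In): payoffs 9, 8, 4 → best response L.
Agent 2 against (A, Out): payoffs 9, 3, 8 → best response L.
Agent 2 against (B, In): payoffs 9, 7, 0 → best response L.
Agent 2 against (B, Out): payoffs 9, 6, 7 → best response L.
Agent 3 against (A, L): payoffs 8, 4 → best response In.
Agent 3 against (A, C): payoffs 5, 1 → best response In.
Agent 3 against (A, R): payoffs 0, 8 → best response Out.
Agent 3 against (B, L): payoffs 8, 7 → best response In.
Agent 3 against (B, C): payoffs 9, 7 → best response In.
Agent 3 against (B, R): payoffs 0, 2 → best response Out.
Mutual best responses: (A, L, In).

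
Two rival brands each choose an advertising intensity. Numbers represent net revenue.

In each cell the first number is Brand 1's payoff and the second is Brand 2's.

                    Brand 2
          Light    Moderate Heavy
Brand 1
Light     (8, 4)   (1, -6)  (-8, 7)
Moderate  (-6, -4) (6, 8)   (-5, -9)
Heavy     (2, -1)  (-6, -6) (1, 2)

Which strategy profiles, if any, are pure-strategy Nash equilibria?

Brand 1 against Light: payoffs 8, -6, 2 → best response Light.
Brand 1 against Moderate: payoffs 1, 6, -6 → best response Moderate.
Brand 1 against Heavy: payoffs -8, -5, 1 → best response Heavy.
Brand 2 against Light: payoffs 4, -6, 7 → best response Heavy.
Brand 2 against Moderate: payoffs -4, 8, -9 → best response Moderate.
Brand 2 against Heavy: payoffs -1, -6, 2 → best response Heavy.
Mutual best responses: (Moderate, Moderate); (Heavy, Heavy).

Pure-strategy Nash equilibria: (Moderate, Moderate) and (Heavy, Heavy)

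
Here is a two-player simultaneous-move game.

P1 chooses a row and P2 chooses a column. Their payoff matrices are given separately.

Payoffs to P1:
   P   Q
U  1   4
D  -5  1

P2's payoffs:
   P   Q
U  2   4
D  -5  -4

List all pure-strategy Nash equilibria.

The unique pure-strategy Nash equilibrium is (U, Q).

Check each profile: it is a Nash equilibrium iff no player can strictly gain by switching unilaterally.
(U, P): P2 can switch to Q (2 → 4). Not NE.
(U, Q): P1 gets 4, best alternative 1; P2 gets 4, best alternative 2. No profitable deviation — NE.
(D, P): P1 can switch to U (-5 → 1). Not NE.
(D, Q): P1 can switch to U (1 → 4). Not NE.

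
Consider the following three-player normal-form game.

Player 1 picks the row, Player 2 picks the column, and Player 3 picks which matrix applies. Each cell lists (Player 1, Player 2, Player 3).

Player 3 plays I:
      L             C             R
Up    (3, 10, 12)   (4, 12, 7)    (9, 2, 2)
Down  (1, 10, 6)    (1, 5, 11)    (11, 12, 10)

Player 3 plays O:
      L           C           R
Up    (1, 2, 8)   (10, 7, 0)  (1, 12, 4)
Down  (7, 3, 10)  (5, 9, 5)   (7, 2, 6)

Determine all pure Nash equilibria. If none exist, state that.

(Up, L, I): Player 2 can switch to C (10 → 12). Not NE.
(Up, L, O): Player 1 can switch to Down (1 → 7). Not NE.
(Up, C, I): Player 1 gets 4, best alternative 1; Player 2 gets 12, best alternative 10; Player 3 gets 7, best alternative 0. No profitable deviation — NE.
(Up, C, O): Player 2 can switch to R (7 → 12). Not NE.
(Up, R, I): Player 1 can switch to Down (9 → 11). Not NE.
(Up, R, O): Player 1 can switch to Down (1 → 7). Not NE.
(Down, L, I): Player 1 can switch to Up (1 → 3). Not NE.
(Down, L, O): Player 2 can switch to C (3 → 9). Not NE.
(Down, C, I): Player 1 can switch to Up (1 → 4). Not NE.
(Down, C, O): Player 1 can switch to Up (5 → 10). Not NE.
(Down, R, I): Player 1 gets 11, best alternative 9; Player 2 gets 12, best alternative 10; Player 3 gets 10, best alternative 6. No profitable deviation — NE.
(Down, R, O): Player 2 can switch to L (2 → 3). Not NE.

(Up, C, I) and (Down, R, I)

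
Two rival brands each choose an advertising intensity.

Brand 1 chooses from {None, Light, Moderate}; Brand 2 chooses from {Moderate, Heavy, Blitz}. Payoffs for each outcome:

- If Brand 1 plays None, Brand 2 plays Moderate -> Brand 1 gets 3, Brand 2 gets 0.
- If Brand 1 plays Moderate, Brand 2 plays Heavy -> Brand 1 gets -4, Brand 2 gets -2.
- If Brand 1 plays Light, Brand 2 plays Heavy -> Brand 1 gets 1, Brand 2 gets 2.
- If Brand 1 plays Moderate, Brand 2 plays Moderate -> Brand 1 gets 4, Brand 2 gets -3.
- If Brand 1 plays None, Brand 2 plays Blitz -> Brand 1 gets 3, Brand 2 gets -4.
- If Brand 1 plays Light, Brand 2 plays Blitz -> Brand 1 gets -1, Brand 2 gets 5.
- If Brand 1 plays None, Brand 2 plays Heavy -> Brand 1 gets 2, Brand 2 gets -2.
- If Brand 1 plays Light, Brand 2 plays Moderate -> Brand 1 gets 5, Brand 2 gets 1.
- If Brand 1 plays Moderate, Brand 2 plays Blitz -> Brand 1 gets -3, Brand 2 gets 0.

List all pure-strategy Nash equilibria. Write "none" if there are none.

none

For each player, find the best response to each opponent profile; mutual best responses are the pure NE.
Brand 1 against Moderate: payoffs 3, 5, 4 → best response Light.
Brand 1 against Heavy: payoffs 2, 1, -4 → best response None.
Brand 1 against Blitz: payoffs 3, -1, -3 → best response None.
Brand 2 against None: payoffs 0, -2, -4 → best response Moderate.
Brand 2 against Light: payoffs 1, 2, 5 → best response Blitz.
Brand 2 against Moderate: payoffs -3, -2, 0 → best response Blitz.
No profile is a mutual best response for all players.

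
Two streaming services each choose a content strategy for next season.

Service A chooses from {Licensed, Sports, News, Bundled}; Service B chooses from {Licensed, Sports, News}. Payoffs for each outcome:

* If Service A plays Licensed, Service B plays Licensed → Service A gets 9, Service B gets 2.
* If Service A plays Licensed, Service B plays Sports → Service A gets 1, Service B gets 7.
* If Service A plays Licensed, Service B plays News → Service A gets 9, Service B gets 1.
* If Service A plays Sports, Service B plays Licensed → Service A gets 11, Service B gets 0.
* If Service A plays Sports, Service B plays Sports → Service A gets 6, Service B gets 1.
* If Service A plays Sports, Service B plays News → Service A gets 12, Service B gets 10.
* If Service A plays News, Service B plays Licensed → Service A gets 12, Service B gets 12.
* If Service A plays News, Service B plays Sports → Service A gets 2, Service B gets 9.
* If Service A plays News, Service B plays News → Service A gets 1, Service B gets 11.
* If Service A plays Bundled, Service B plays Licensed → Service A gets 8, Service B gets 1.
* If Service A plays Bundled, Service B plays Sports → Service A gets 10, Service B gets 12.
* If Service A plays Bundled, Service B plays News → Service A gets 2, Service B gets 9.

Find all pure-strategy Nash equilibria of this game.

(Sports, News), (News, Licensed), (Bundled, Sports)

For each player, find the best response to each opponent profile; mutual best responses are the pure NE.
Service A against Licensed: payoffs 9, 11, 12, 8 → best response News.
Service A against Sports: payoffs 1, 6, 2, 10 → best response Bundled.
Service A against News: payoffs 9, 12, 1, 2 → best response Sports.
Service B against Licensed: payoffs 2, 7, 1 → best response Sports.
Service B against Sports: payoffs 0, 1, 10 → best response News.
Service B against News: payoffs 12, 9, 11 → best response Licensed.
Service B against Bundled: payoffs 1, 12, 9 → best response Sports.
Mutual best responses: (Sports, News); (News, Licensed); (Bundled, Sports).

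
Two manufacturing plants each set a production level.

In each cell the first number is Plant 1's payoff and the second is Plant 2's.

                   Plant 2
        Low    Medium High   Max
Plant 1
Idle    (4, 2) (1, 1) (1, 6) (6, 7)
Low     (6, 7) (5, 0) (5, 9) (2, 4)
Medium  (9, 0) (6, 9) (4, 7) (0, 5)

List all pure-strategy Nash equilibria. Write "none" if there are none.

(Idle, Max), (Low, High), (Medium, Medium)

(Idle, Low): Plant 1 can switch to Low (4 → 6). Not NE.
(Idle, Medium): Plant 1 can switch to Low (1 → 5). Not NE.
(Idle, High): Plant 1 can switch to Low (1 → 5). Not NE.
(Idle, Max): Plant 1 gets 6, best alternative 2; Plant 2 gets 7, best alternative 6. No profitable deviation — NE.
(Low, Low): Plant 1 can switch to Medium (6 → 9). Not NE.
(Low, Medium): Plant 1 can switch to Medium (5 → 6). Not NE.
(Low, High): Plant 1 gets 5, best alternative 4; Plant 2 gets 9, best alternative 7. No profitable deviation — NE.
(Low, Max): Plant 1 can switch to Idle (2 → 6). Not NE.
(Medium, Low): Plant 2 can switch to Medium (0 → 9). Not NE.
(Medium, Medium): Plant 1 gets 6, best alternative 5; Plant 2 gets 9, best alternative 7. No profitable deviation — NE.
(Medium, High): Plant 1 can switch to Low (4 → 5). Not NE.
(Medium, Max): Plant 1 can switch to Idle (0 → 6). Not NE.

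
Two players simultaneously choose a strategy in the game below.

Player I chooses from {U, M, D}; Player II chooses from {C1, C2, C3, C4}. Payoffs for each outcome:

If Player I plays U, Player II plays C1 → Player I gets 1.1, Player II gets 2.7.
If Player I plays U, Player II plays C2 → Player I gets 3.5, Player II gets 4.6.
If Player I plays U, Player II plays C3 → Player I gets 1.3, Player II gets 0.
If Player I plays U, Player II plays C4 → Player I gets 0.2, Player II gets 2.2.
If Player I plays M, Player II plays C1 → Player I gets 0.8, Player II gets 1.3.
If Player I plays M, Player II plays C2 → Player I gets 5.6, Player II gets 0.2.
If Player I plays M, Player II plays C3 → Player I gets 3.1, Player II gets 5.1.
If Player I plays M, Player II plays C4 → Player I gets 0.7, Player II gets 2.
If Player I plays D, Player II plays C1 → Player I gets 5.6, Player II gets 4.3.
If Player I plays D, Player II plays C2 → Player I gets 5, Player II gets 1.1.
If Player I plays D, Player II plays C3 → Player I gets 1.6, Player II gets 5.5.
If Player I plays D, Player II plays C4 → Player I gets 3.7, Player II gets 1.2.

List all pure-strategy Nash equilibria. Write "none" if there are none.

The unique pure-strategy Nash equilibrium is (M, C3).

For each player, find the best response to each opponent profile; mutual best responses are the pure NE.
Player I against C1: payoffs 1.1, 0.8, 5.6 → best response D.
Player I against C2: payoffs 3.5, 5.6, 5 → best response M.
Player I against C3: payoffs 1.3, 3.1, 1.6 → best response M.
Player I against C4: payoffs 0.2, 0.7, 3.7 → best response D.
Player II against U: payoffs 2.7, 4.6, 0, 2.2 → best response C2.
Player II against M: payoffs 1.3, 0.2, 5.1, 2 → best response C3.
Player II against D: payoffs 4.3, 1.1, 5.5, 1.2 → best response C3.
Mutual best responses: (M, C3).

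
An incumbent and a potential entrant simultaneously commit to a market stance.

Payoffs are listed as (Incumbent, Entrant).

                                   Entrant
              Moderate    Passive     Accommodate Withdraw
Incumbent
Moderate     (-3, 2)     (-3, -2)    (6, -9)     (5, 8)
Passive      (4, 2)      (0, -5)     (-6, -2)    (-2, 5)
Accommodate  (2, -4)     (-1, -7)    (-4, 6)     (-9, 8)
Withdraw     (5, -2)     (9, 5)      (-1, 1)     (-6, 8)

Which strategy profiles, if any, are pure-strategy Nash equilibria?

Mark each player's best response to every combination of opponents' strategies; a profile where every player is best-responding is a pure Nash equilibrium.
Incumbent against Moderate: payoffs -3, 4, 2, 5 → best response Withdraw.
Incumbent against Passive: payoffs -3, 0, -1, 9 → best response Withdraw.
Incumbent against Accommodate: payoffs 6, -6, -4, -1 → best response Moderate.
Incumbent against Withdraw: payoffs 5, -2, -9, -6 → best response Moderate.
Entrant against Moderate: payoffs 2, -2, -9, 8 → best response Withdraw.
Entrant against Passive: payoffs 2, -5, -2, 5 → best response Withdraw.
Entrant against Accommodate: payoffs -4, -7, 6, 8 → best response Withdraw.
Entrant against Withdraw: payoffs -2, 5, 1, 8 → best response Withdraw.
Mutual best responses: (Moderate, Withdraw).

The unique pure-strategy Nash equilibrium is (Moderate, Withdraw).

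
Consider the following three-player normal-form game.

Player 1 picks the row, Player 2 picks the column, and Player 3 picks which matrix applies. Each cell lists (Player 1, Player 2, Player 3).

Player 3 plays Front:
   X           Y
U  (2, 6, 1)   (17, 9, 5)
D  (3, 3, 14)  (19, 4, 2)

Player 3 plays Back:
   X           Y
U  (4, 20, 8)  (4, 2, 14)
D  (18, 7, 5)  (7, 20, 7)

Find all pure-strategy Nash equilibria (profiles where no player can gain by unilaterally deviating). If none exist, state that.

The unique pure-strategy Nash equilibrium is (D, Y, Back).

Player 1 against (X, Front): payoffs 2, 3 → best response D.
Player 1 against (X, Back): payoffs 4, 18 → best response D.
Player 1 against (Y, Front): payoffs 17, 19 → best response D.
Player 1 against (Y, Back): payoffs 4, 7 → best response D.
Player 2 against (U, Front): payoffs 6, 9 → best response Y.
Player 2 against (U, Back): payoffs 20, 2 → best response X.
Player 2 against (D, Front): payoffs 3, 4 → best response Y.
Player 2 against (D, Back): payoffs 7, 20 → best response Y.
Player 3 against (U, X): payoffs 1, 8 → best response Back.
Player 3 against (U, Y): payoffs 5, 14 → best response Back.
Player 3 against (D, X): payoffs 14, 5 → best response Front.
Player 3 against (D, Y): payoffs 2, 7 → best response Back.
Mutual best responses: (D, Y, Back).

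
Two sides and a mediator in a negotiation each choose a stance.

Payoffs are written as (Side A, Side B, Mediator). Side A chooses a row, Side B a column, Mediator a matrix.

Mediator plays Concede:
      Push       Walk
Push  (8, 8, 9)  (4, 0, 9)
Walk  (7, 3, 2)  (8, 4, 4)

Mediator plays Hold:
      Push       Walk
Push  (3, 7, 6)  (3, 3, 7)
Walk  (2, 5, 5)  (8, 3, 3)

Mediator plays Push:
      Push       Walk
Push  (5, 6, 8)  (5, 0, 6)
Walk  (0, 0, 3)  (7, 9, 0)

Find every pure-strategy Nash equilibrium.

Mark each player's best response to every combination of opponents' strategies; a profile where every player is best-responding is a pure Nash equilibrium.
Side A against (Push, Concede): payoffs 8, 7 → best response Push.
Side A against (Push, Hold): payoffs 3, 2 → best response Push.
Side A against (Push, Push): payoffs 5, 0 → best response Push.
Side A against (Walk, Concede): payoffs 4, 8 → best response Walk.
Side A against (Walk, Hold): payoffs 3, 8 → best response Walk.
Side A against (Walk, Push): payoffs 5, 7 → best response Walk.
Side B against (Push, Concede): payoffs 8, 0 → best response Push.
Side B against (Push, Hold): payoffs 7, 3 → best response Push.
Side B against (Push, Push): payoffs 6, 0 → best response Push.
Side B against (Walk, Concede): payoffs 3, 4 → best response Walk.
Side B against (Walk, Hold): payoffs 5, 3 → best response Push.
Side B against (Walk, Push): payoffs 0, 9 → best response Walk.
Mediator against (Push, Push): payoffs 9, 6, 8 → best response Concede.
Mediator against (Push, Walk): payoffs 9, 7, 6 → best response Concede.
Mediator against (Walk, Push): payoffs 2, 5, 3 → best response Hold.
Mediator against (Walk, Walk): payoffs 4, 3, 0 → best response Concede.
Mutual best responses: (Push, Push, Concede); (Walk, Walk, Concede).

The pure Nash equilibria are (Push, Push, Concede), (Walk, Walk, Concede).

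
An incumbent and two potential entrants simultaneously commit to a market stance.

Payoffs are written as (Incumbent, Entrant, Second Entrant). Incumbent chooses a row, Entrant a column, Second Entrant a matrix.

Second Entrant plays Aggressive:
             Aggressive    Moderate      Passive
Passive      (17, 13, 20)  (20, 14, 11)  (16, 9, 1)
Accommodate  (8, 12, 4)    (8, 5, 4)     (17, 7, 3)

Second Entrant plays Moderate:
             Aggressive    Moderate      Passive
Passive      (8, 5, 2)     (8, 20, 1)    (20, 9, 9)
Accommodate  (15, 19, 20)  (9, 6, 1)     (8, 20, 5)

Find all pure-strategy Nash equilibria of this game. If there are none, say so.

Check each profile: it is a Nash equilibrium iff no player can strictly gain by switching unilaterally.
(Passive, Aggressive, Aggressive): Entrant can switch to Moderate (13 → 14). Not NE.
(Passive, Aggressive, Moderate): Incumbent can switch to Accommodate (8 → 15). Not NE.
(Passive, Moderate, Aggressive): Incumbent gets 20, best alternative 8; Entrant gets 14, best alternative 13; Second Entrant gets 11, best alternative 1. No profitable deviation — NE.
(Passive, Moderate, Moderate): Incumbent can switch to Accommodate (8 → 9). Not NE.
(Passive, Passive, Aggressive): Incumbent can switch to Accommodate (16 → 17). Not NE.
(Passive, Passive, Moderate): Entrant can switch to Moderate (9 → 20). Not NE.
(Accommodate, Aggressive, Aggressive): Incumbent can switch to Passive (8 → 17). Not NE.
(Accommodate, Aggressive, Moderate): Entrant can switch to Passive (19 → 20). Not NE.
(Accommodate, Moderate, Aggressive): Incumbent can switch to Passive (8 → 20). Not NE.
(Accommodate, Moderate, Moderate): Entrant can switch to Aggressive (6 → 19). Not NE.
(Accommodate, Passive, Aggressive): Entrant can switch to Aggressive (7 → 12). Not NE.
(Accommodate, Passive, Moderate): Incumbent can switch to Passive (8 → 20). Not NE.

The unique pure-strategy Nash equilibrium is (Passive, Moderate, Aggressive).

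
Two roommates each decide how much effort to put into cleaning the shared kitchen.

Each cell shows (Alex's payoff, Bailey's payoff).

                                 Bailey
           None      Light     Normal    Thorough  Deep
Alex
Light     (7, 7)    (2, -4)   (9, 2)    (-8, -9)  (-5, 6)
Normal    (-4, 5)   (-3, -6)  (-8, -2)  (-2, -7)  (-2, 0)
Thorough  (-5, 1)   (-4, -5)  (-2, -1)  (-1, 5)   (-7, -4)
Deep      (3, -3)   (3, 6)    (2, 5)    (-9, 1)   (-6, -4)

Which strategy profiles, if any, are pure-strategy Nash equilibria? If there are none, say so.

For each strategy profile, look for a profitable unilateral deviation.
(Light, None): Alex gets 7, best alternative 3; Bailey gets 7, best alternative 6. No profitable deviation — NE.
(Light, Light): Alex can switch to Deep (2 → 3). Not NE.
(Light, Normal): Bailey can switch to None (2 → 7). Not NE.
(Light, Thorough): Alex can switch to Normal (-8 → -2). Not NE.
(Light, Deep): Alex can switch to Normal (-5 → -2). Not NE.
(Normal, None): Alex can switch to Light (-4 → 7). Not NE.
(Normal, Light): Alex can switch to Light (-3 → 2). Not NE.
(Normal, Normal): Alex can switch to Light (-8 → 9). Not NE.
(Normal, Thorough): Alex can switch to Thorough (-2 → -1). Not NE.
(Normal, Deep): Bailey can switch to None (0 → 5). Not NE.
(Thorough, None): Alex can switch to Light (-5 → 7). Not NE.
(Thorough, Light): Alex can switch to Light (-4 → 2). Not NE.
(Thorough, Normal): Alex can switch to Light (-2 → 9). Not NE.
(Thorough, Thorough): Alex gets -1, best alternative -2; Bailey gets 5, best alternative 1. No profitable deviation — NE.
(Deep, Light): Alex gets 3, best alternative 2; Bailey gets 6, best alternative 5. No profitable deviation — NE.
(The remaining 5 profiles each have a profitable deviation by the same check.)

The pure Nash equilibria are (Light, None), (Thorough, Thorough), (Deep, Light).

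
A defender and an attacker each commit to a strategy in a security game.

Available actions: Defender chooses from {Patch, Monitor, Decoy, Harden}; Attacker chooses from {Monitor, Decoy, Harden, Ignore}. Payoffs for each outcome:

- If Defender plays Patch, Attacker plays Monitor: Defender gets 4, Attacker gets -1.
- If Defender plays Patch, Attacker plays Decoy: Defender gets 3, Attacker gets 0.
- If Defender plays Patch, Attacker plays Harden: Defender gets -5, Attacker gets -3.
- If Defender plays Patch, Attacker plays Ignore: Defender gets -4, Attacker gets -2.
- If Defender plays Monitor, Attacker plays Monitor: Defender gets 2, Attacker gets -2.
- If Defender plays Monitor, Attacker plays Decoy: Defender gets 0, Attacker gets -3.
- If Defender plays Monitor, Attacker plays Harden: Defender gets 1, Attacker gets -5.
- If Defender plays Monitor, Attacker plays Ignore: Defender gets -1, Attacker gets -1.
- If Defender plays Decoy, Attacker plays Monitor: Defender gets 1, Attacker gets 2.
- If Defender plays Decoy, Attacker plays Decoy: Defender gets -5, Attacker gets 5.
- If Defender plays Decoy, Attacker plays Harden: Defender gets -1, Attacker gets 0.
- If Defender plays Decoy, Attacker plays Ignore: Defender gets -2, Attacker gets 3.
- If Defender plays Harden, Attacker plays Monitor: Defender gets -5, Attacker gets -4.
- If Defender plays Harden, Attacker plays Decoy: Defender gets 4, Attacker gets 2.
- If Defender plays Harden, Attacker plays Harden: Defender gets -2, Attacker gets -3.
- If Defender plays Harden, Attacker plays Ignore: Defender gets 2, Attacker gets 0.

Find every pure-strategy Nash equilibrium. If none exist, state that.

(Patch, Monitor): Attacker can switch to Decoy (-1 → 0). Not NE.
(Patch, Decoy): Defender can switch to Harden (3 → 4). Not NE.
(Patch, Harden): Defender can switch to Monitor (-5 → 1). Not NE.
(Patch, Ignore): Defender can switch to Monitor (-4 → -1). Not NE.
(Monitor, Monitor): Defender can switch to Patch (2 → 4). Not NE.
(Monitor, Decoy): Defender can switch to Patch (0 → 3). Not NE.
(Monitor, Harden): Attacker can switch to Monitor (-5 → -2). Not NE.
(Monitor, Ignore): Defender can switch to Harden (-1 → 2). Not NE.
(Harden, Decoy): Defender gets 4, best alternative 3; Attacker gets 2, best alternative 0. No profitable deviation — NE.
(The remaining 7 profiles each have a profitable deviation by the same check.)

(Harden, Decoy)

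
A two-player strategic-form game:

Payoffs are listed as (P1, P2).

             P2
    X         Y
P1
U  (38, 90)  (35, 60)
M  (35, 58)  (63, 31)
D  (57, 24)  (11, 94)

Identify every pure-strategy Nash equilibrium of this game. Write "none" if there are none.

Check each profile: it is a Nash equilibrium iff no player can strictly gain by switching unilaterally.
(U, X): P1 can switch to D (38 → 57). Not NE.
(U, Y): P1 can switch to M (35 → 63). Not NE.
(M, X): P1 can switch to U (35 → 38). Not NE.
(M, Y): P2 can switch to X (31 → 58). Not NE.
(D, X): P2 can switch to Y (24 → 94). Not NE.
(D, Y): P1 can switch to U (11 → 35). Not NE.

No pure-strategy Nash equilibrium.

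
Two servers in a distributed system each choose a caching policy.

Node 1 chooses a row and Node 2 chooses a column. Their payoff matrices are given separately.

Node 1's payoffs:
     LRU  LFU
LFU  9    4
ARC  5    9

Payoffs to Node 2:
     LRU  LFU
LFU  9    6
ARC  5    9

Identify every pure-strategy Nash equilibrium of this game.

Pure-strategy Nash equilibria: (LFU, LRU) and (ARC, LFU)

(LFU, LRU): Node 1 gets 9, best alternative 5; Node 2 gets 9, best alternative 6. No profitable deviation — NE.
(LFU, LFU): Node 1 can switch to ARC (4 → 9). Not NE.
(ARC, LRU): Node 1 can switch to LFU (5 → 9). Not NE.
(ARC, LFU): Node 1 gets 9, best alternative 4; Node 2 gets 9, best alternative 5. No profitable deviation — NE.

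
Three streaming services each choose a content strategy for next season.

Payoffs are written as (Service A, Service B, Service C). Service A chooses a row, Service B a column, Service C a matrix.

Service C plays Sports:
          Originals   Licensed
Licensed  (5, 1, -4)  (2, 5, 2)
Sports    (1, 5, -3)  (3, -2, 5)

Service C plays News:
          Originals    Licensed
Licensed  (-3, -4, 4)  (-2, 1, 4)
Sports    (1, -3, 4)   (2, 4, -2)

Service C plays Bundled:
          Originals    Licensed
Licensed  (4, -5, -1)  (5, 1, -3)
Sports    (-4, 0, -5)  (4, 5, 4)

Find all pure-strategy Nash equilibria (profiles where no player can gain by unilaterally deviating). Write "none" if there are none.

Service A against (Originals, Sports): payoffs 5, 1 → best response Licensed.
Service A against (Originals, News): payoffs -3, 1 → best response Sports.
Service A against (Originals, Bundled): payoffs 4, -4 → best response Licensed.
Service A against (Licensed, Sports): payoffs 2, 3 → best response Sports.
Service A against (Licensed, News): payoffs -2, 2 → best response Sports.
Service A against (Licensed, Bundled): payoffs 5, 4 → best response Licensed.
Service B against (Licensed, Sports): payoffs 1, 5 → best response Licensed.
Service B against (Licensed, News): payoffs -4, 1 → best response Licensed.
Service B against (Licensed, Bundled): payoffs -5, 1 → best response Licensed.
Service B against (Sports, Sports): payoffs 5, -2 → best response Originals.
Service B against (Sports, News): payoffs -3, 4 → best response Licensed.
Service B against (Sports, Bundled): payoffs 0, 5 → best response Licensed.
Service C against (Licensed, Originals): payoffs -4, 4, -1 → best response News.
Service C against (Licensed, Licensed): payoffs 2, 4, -3 → best response News.
Service C against (Sports, Originals): payoffs -3, 4, -5 → best response News.
Service C against (Sports, Licensed): payoffs 5, -2, 4 → best response Sports.
No profile is a mutual best response for all players.

No pure-strategy Nash equilibrium.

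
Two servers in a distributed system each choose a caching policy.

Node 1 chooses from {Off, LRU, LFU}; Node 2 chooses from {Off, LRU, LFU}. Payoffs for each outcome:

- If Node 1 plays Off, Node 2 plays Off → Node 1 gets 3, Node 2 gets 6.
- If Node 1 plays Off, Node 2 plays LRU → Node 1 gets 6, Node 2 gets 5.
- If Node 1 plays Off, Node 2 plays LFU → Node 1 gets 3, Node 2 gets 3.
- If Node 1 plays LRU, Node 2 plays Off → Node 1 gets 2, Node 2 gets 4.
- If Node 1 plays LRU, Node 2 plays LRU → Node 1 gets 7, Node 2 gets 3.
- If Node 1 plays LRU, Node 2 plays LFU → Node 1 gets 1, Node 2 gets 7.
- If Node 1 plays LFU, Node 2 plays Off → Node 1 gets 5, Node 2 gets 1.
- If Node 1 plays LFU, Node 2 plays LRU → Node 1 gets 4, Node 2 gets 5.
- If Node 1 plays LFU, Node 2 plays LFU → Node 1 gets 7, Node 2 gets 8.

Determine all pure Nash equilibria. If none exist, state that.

Pure NE: (LFU, LFU)

Node 1 against Off: payoffs 3, 2, 5 → best response LFU.
Node 1 against LRU: payoffs 6, 7, 4 → best response LRU.
Node 1 against LFU: payoffs 3, 1, 7 → best response LFU.
Node 2 against Off: payoffs 6, 5, 3 → best response Off.
Node 2 against LRU: payoffs 4, 3, 7 → best response LFU.
Node 2 against LFU: payoffs 1, 5, 8 → best response LFU.
Mutual best responses: (LFU, LFU).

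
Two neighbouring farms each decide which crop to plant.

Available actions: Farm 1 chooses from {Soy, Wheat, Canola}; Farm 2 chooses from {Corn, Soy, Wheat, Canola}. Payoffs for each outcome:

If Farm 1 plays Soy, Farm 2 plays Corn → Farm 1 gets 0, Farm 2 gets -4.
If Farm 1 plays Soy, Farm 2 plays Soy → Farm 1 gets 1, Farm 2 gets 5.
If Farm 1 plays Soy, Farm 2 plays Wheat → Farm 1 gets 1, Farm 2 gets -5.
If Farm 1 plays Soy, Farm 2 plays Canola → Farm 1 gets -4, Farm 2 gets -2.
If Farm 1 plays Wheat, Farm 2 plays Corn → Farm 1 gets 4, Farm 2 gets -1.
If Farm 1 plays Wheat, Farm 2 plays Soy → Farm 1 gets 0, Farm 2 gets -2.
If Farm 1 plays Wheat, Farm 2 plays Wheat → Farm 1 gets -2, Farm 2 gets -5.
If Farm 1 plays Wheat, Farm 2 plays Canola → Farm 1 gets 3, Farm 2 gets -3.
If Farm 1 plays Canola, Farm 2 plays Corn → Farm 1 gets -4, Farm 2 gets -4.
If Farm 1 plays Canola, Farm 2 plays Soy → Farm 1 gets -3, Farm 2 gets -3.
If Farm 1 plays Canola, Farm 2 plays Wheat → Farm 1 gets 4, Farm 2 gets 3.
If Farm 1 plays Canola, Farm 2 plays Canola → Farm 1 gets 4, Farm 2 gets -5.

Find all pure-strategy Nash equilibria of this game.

Farm 1 against Corn: payoffs 0, 4, -4 → best response Wheat.
Farm 1 against Soy: payoffs 1, 0, -3 → best response Soy.
Farm 1 against Wheat: payoffs 1, -2, 4 → best response Canola.
Farm 1 against Canola: payoffs -4, 3, 4 → best response Canola.
Farm 2 against Soy: payoffs -4, 5, -5, -2 → best response Soy.
Farm 2 against Wheat: payoffs -1, -2, -5, -3 → best response Corn.
Farm 2 against Canola: payoffs -4, -3, 3, -5 → best response Wheat.
Mutual best responses: (Soy, Soy); (Wheat, Corn); (Canola, Wheat).

(Soy, Soy), (Wheat, Corn), (Canola, Wheat)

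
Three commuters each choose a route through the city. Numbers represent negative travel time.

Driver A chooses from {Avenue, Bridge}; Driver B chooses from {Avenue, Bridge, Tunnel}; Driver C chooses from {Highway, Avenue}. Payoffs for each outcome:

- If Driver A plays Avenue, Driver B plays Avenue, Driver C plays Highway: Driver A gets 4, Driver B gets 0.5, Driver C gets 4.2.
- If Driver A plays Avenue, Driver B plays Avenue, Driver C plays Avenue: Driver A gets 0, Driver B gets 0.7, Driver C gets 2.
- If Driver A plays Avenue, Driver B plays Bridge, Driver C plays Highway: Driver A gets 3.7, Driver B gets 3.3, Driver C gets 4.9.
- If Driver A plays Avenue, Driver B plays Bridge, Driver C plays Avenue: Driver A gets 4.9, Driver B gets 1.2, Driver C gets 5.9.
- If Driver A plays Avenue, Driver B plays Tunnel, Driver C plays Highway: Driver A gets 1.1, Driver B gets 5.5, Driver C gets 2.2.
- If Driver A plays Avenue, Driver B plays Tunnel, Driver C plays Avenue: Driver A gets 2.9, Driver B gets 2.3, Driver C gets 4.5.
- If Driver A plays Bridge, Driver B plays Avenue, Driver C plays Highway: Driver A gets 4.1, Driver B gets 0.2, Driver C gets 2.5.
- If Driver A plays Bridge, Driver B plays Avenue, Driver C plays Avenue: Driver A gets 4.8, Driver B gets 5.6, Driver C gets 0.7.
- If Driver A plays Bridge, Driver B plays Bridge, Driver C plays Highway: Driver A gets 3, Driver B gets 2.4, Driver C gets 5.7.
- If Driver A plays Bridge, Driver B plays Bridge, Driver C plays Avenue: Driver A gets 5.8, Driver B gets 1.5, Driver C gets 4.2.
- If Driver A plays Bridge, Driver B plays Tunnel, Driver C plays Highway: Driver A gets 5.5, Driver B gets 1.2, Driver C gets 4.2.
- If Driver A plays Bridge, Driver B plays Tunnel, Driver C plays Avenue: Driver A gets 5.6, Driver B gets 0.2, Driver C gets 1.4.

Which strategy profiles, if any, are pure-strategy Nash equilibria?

none

Driver A against (Avenue, Highway): payoffs 4, 4.1 → best response Bridge.
Driver A against (Avenue, Avenue): payoffs 0, 4.8 → best response Bridge.
Driver A against (Bridge, Highway): payoffs 3.7, 3 → best response Avenue.
Driver A against (Bridge, Avenue): payoffs 4.9, 5.8 → best response Bridge.
Driver A against (Tunnel, Highway): payoffs 1.1, 5.5 → best response Bridge.
Driver A against (Tunnel, Avenue): payoffs 2.9, 5.6 → best response Bridge.
Driver B against (Avenue, Highway): payoffs 0.5, 3.3, 5.5 → best response Tunnel.
Driver B against (Avenue, Avenue): payoffs 0.7, 1.2, 2.3 → best response Tunnel.
Driver B against (Bridge, Highway): payoffs 0.2, 2.4, 1.2 → best response Bridge.
Driver B against (Bridge, Avenue): payoffs 5.6, 1.5, 0.2 → best response Avenue.
Driver C against (Avenue, Avenue): payoffs 4.2, 2 → best response Highway.
Driver C against (Avenue, Bridge): payoffs 4.9, 5.9 → best response Avenue.
Driver C against (Avenue, Tunnel): payoffs 2.2, 4.5 → best response Avenue.
Driver C against (Bridge, Avenue): payoffs 2.5, 0.7 → best response Highway.
Driver C against (Bridge, Bridge): payoffs 5.7, 4.2 → best response Highway.
Driver C against (Bridge, Tunnel): payoffs 4.2, 1.4 → best response Highway.
No profile is a mutual best response for all players.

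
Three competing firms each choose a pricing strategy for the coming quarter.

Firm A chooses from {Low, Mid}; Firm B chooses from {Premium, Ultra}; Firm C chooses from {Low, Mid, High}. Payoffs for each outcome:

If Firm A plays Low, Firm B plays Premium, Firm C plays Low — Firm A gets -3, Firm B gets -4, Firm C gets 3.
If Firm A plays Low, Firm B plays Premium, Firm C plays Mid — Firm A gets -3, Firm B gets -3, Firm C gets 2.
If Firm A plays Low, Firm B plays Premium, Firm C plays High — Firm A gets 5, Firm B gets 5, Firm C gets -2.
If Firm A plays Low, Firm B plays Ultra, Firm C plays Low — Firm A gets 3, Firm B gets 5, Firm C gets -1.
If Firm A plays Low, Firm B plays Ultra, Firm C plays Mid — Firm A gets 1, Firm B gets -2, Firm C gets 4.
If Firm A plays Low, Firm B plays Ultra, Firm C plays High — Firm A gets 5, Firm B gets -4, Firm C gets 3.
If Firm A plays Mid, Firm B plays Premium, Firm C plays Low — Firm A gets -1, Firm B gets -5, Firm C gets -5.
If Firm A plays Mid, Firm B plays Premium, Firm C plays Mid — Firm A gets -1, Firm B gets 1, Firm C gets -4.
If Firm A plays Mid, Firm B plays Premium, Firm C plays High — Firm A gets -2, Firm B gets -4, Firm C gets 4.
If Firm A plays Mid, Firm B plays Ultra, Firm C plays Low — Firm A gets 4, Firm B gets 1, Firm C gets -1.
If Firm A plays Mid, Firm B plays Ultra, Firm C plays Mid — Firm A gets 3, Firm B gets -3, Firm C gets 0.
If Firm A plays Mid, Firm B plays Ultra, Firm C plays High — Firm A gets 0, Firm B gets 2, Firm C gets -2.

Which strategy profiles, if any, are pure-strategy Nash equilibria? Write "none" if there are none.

Firm A against (Premium, Low): payoffs -3, -1 → best response Mid.
Firm A against (Premium, Mid): payoffs -3, -1 → best response Mid.
Firm A against (Premium, High): payoffs 5, -2 → best response Low.
Firm A against (Ultra, Low): payoffs 3, 4 → best response Mid.
Firm A against (Ultra, Mid): payoffs 1, 3 → best response Mid.
Firm A against (Ultra, High): payoffs 5, 0 → best response Low.
Firm B against (Low, Low): payoffs -4, 5 → best response Ultra.
Firm B against (Low, Mid): payoffs -3, -2 → best response Ultra.
Firm B against (Low, High): payoffs 5, -4 → best response Premium.
Firm B against (Mid, Low): payoffs -5, 1 → best response Ultra.
Firm B against (Mid, Mid): payoffs 1, -3 → best response Premium.
Firm B against (Mid, High): payoffs -4, 2 → best response Ultra.
Firm C against (Low, Premium): payoffs 3, 2, -2 → best response Low.
Firm C against (Low, Ultra): payoffs -1, 4, 3 → best response Mid.
Firm C against (Mid, Premium): payoffs -5, -4, 4 → best response High.
Firm C against (Mid, Ultra): payoffs -1, 0, -2 → best response Mid.
No profile is a mutual best response for all players.

No pure-strategy Nash equilibrium.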